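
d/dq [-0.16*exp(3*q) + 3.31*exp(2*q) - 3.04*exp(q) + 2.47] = (-0.48*exp(2*q) + 6.62*exp(q) - 3.04)*exp(q)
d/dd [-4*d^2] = -8*d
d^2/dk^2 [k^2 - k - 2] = 2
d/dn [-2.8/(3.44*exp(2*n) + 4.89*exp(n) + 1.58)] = (19.264*exp(n) + 13.692)*exp(n)/(3.44*exp(2*n) + 4.89*exp(n) + 1.58)^2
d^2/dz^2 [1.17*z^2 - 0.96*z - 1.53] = 2.34000000000000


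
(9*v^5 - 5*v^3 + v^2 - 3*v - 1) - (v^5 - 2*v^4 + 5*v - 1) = 8*v^5 + 2*v^4 - 5*v^3 + v^2 - 8*v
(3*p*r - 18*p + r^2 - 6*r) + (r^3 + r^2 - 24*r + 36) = 3*p*r - 18*p + r^3 + 2*r^2 - 30*r + 36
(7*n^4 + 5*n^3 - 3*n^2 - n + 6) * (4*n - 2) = 28*n^5 + 6*n^4 - 22*n^3 + 2*n^2 + 26*n - 12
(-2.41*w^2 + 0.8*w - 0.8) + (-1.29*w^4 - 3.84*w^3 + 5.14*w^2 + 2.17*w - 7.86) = -1.29*w^4 - 3.84*w^3 + 2.73*w^2 + 2.97*w - 8.66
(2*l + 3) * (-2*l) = -4*l^2 - 6*l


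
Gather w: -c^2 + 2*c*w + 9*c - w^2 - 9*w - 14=-c^2 + 9*c - w^2 + w*(2*c - 9) - 14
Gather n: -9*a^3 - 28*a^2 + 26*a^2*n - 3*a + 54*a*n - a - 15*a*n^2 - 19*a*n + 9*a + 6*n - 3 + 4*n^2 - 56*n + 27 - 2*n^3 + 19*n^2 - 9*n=-9*a^3 - 28*a^2 + 5*a - 2*n^3 + n^2*(23 - 15*a) + n*(26*a^2 + 35*a - 59) + 24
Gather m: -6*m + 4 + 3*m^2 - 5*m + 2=3*m^2 - 11*m + 6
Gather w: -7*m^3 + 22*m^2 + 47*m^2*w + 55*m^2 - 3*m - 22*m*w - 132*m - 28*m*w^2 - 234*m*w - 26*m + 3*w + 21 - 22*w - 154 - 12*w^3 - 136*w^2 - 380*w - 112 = -7*m^3 + 77*m^2 - 161*m - 12*w^3 + w^2*(-28*m - 136) + w*(47*m^2 - 256*m - 399) - 245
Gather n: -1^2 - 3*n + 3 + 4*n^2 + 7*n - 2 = 4*n^2 + 4*n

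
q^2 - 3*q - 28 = (q - 7)*(q + 4)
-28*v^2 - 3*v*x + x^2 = (-7*v + x)*(4*v + x)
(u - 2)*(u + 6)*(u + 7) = u^3 + 11*u^2 + 16*u - 84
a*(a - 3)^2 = a^3 - 6*a^2 + 9*a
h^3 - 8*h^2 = h^2*(h - 8)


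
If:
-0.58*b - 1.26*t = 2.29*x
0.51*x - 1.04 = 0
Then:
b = -2.17241379310345*t - 8.05138607167005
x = 2.04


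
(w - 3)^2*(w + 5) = w^3 - w^2 - 21*w + 45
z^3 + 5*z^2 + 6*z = z*(z + 2)*(z + 3)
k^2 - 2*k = k*(k - 2)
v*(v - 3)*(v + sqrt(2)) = v^3 - 3*v^2 + sqrt(2)*v^2 - 3*sqrt(2)*v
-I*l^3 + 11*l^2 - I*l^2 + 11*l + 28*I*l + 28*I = (l + 4*I)*(l + 7*I)*(-I*l - I)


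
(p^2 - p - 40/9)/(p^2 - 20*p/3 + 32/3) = (p + 5/3)/(p - 4)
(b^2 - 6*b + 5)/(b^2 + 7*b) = (b^2 - 6*b + 5)/(b*(b + 7))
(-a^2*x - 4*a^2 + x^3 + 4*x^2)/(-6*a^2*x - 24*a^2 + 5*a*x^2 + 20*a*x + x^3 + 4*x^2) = (a + x)/(6*a + x)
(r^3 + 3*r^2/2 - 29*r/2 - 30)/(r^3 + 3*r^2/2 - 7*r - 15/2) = (2*r^2 - 3*r - 20)/(2*r^2 - 3*r - 5)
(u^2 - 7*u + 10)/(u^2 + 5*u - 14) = (u - 5)/(u + 7)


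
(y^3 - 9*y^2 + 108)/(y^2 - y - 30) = (y^2 - 3*y - 18)/(y + 5)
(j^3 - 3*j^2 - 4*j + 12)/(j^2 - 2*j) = j - 1 - 6/j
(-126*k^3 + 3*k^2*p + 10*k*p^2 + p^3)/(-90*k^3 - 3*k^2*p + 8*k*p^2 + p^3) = (7*k + p)/(5*k + p)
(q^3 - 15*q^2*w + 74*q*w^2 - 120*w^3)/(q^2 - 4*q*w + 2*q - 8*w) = (q^2 - 11*q*w + 30*w^2)/(q + 2)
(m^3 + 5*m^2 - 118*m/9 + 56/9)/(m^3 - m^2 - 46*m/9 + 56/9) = (3*m^2 + 19*m - 14)/(3*m^2 + m - 14)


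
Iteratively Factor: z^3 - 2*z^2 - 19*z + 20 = (z - 5)*(z^2 + 3*z - 4) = (z - 5)*(z + 4)*(z - 1)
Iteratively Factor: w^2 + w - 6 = (w - 2)*(w + 3)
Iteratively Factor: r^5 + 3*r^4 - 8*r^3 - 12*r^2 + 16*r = (r)*(r^4 + 3*r^3 - 8*r^2 - 12*r + 16) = r*(r - 2)*(r^3 + 5*r^2 + 2*r - 8) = r*(r - 2)*(r - 1)*(r^2 + 6*r + 8) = r*(r - 2)*(r - 1)*(r + 2)*(r + 4)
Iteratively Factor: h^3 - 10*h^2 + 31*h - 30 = (h - 3)*(h^2 - 7*h + 10) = (h - 3)*(h - 2)*(h - 5)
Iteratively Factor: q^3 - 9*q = (q)*(q^2 - 9) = q*(q + 3)*(q - 3)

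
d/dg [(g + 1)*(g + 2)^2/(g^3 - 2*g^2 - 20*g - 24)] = -7/(g^2 - 12*g + 36)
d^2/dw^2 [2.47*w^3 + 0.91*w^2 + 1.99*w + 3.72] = 14.82*w + 1.82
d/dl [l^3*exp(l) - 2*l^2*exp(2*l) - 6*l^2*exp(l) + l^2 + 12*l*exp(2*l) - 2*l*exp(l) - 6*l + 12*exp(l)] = l^3*exp(l) - 4*l^2*exp(2*l) - 3*l^2*exp(l) + 20*l*exp(2*l) - 14*l*exp(l) + 2*l + 12*exp(2*l) + 10*exp(l) - 6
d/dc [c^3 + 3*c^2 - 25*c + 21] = 3*c^2 + 6*c - 25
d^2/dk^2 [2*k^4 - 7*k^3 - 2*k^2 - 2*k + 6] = 24*k^2 - 42*k - 4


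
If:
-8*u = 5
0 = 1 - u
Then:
No Solution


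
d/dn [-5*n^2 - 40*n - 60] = -10*n - 40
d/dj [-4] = 0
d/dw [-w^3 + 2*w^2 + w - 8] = -3*w^2 + 4*w + 1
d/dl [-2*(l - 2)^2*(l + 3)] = -6*l^2 + 4*l + 16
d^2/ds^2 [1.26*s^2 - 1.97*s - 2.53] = 2.52000000000000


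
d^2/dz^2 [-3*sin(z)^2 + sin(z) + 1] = -sin(z) - 6*cos(2*z)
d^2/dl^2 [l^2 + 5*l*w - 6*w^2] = 2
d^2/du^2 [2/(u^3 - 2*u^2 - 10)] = 4*(-u^2*(3*u - 4)^2 + (2 - 3*u)*(-u^3 + 2*u^2 + 10))/(-u^3 + 2*u^2 + 10)^3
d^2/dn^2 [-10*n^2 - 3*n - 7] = -20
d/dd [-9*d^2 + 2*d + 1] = 2 - 18*d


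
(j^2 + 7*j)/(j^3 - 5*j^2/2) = 2*(j + 7)/(j*(2*j - 5))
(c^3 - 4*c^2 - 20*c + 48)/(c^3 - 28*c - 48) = (c - 2)/(c + 2)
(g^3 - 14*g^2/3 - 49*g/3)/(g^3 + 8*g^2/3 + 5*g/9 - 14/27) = 9*g*(g - 7)/(9*g^2 + 3*g - 2)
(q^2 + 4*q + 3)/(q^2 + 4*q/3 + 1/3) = 3*(q + 3)/(3*q + 1)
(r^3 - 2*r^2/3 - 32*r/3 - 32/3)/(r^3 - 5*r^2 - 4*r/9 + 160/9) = 3*(3*r^2 + 10*r + 8)/(9*r^2 - 9*r - 40)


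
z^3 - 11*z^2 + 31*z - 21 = (z - 7)*(z - 3)*(z - 1)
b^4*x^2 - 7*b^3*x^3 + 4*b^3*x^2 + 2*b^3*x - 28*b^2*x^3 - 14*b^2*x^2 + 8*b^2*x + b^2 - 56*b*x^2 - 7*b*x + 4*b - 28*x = (b + 4)*(b - 7*x)*(b*x + 1)^2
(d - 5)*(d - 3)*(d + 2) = d^3 - 6*d^2 - d + 30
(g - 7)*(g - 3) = g^2 - 10*g + 21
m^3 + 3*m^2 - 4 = (m - 1)*(m + 2)^2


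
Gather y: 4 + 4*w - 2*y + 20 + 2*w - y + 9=6*w - 3*y + 33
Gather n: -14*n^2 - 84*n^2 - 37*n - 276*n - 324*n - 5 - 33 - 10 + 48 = -98*n^2 - 637*n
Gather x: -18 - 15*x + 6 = -15*x - 12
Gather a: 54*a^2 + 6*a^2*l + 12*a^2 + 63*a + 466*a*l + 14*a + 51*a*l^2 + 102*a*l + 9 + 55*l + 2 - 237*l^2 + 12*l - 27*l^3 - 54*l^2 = a^2*(6*l + 66) + a*(51*l^2 + 568*l + 77) - 27*l^3 - 291*l^2 + 67*l + 11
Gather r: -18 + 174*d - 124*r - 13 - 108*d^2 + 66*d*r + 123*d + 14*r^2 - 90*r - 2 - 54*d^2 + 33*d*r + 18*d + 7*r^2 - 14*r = -162*d^2 + 315*d + 21*r^2 + r*(99*d - 228) - 33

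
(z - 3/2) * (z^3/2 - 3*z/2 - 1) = z^4/2 - 3*z^3/4 - 3*z^2/2 + 5*z/4 + 3/2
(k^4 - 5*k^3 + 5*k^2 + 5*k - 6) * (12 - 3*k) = -3*k^5 + 27*k^4 - 75*k^3 + 45*k^2 + 78*k - 72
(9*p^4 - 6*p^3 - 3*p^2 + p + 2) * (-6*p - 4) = -54*p^5 + 42*p^3 + 6*p^2 - 16*p - 8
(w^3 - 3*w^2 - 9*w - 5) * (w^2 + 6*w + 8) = w^5 + 3*w^4 - 19*w^3 - 83*w^2 - 102*w - 40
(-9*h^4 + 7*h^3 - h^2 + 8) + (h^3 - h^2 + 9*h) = -9*h^4 + 8*h^3 - 2*h^2 + 9*h + 8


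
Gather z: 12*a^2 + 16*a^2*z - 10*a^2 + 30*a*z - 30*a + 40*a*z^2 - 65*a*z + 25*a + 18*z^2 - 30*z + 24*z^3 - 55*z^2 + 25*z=2*a^2 - 5*a + 24*z^3 + z^2*(40*a - 37) + z*(16*a^2 - 35*a - 5)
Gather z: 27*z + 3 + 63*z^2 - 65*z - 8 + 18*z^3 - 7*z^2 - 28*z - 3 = 18*z^3 + 56*z^2 - 66*z - 8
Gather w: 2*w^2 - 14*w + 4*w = 2*w^2 - 10*w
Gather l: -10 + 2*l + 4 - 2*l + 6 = 0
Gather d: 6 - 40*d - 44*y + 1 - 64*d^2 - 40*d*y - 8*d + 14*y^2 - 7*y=-64*d^2 + d*(-40*y - 48) + 14*y^2 - 51*y + 7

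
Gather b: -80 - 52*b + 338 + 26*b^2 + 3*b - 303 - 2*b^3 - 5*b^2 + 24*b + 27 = -2*b^3 + 21*b^2 - 25*b - 18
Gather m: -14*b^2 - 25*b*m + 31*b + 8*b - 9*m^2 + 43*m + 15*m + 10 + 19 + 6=-14*b^2 + 39*b - 9*m^2 + m*(58 - 25*b) + 35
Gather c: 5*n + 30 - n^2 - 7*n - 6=-n^2 - 2*n + 24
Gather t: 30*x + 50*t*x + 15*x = 50*t*x + 45*x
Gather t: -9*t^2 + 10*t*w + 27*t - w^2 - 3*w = -9*t^2 + t*(10*w + 27) - w^2 - 3*w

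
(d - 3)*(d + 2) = d^2 - d - 6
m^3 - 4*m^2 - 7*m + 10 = (m - 5)*(m - 1)*(m + 2)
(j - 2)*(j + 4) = j^2 + 2*j - 8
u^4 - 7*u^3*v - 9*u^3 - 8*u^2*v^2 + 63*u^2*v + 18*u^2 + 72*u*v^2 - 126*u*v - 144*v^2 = (u - 6)*(u - 3)*(u - 8*v)*(u + v)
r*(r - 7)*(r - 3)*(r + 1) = r^4 - 9*r^3 + 11*r^2 + 21*r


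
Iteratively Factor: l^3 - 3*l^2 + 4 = (l - 2)*(l^2 - l - 2) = (l - 2)^2*(l + 1)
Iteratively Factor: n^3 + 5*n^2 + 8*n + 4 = (n + 2)*(n^2 + 3*n + 2) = (n + 1)*(n + 2)*(n + 2)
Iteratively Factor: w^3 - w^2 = (w - 1)*(w^2) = w*(w - 1)*(w)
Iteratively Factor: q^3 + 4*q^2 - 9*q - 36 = (q + 4)*(q^2 - 9) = (q + 3)*(q + 4)*(q - 3)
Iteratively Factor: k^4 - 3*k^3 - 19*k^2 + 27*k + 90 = (k + 3)*(k^3 - 6*k^2 - k + 30) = (k + 2)*(k + 3)*(k^2 - 8*k + 15) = (k - 3)*(k + 2)*(k + 3)*(k - 5)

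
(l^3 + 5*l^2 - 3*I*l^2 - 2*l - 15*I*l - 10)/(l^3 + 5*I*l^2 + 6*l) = (l^2 + l*(5 - 2*I) - 10*I)/(l*(l + 6*I))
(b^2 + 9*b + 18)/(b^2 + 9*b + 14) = (b^2 + 9*b + 18)/(b^2 + 9*b + 14)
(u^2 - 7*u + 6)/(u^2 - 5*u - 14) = (-u^2 + 7*u - 6)/(-u^2 + 5*u + 14)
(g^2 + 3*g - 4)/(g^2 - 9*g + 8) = (g + 4)/(g - 8)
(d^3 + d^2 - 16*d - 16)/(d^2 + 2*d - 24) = (d^2 + 5*d + 4)/(d + 6)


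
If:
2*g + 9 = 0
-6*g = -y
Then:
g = -9/2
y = -27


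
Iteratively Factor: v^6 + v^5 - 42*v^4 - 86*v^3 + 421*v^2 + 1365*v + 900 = (v + 1)*(v^5 - 42*v^3 - 44*v^2 + 465*v + 900) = (v - 5)*(v + 1)*(v^4 + 5*v^3 - 17*v^2 - 129*v - 180) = (v - 5)*(v + 1)*(v + 3)*(v^3 + 2*v^2 - 23*v - 60) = (v - 5)^2*(v + 1)*(v + 3)*(v^2 + 7*v + 12) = (v - 5)^2*(v + 1)*(v + 3)^2*(v + 4)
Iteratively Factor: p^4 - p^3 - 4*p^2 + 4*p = (p + 2)*(p^3 - 3*p^2 + 2*p) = (p - 1)*(p + 2)*(p^2 - 2*p) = (p - 2)*(p - 1)*(p + 2)*(p)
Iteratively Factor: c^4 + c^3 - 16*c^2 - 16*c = (c + 1)*(c^3 - 16*c) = c*(c + 1)*(c^2 - 16) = c*(c + 1)*(c + 4)*(c - 4)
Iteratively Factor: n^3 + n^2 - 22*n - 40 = (n + 2)*(n^2 - n - 20) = (n + 2)*(n + 4)*(n - 5)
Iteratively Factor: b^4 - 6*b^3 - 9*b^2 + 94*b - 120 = (b - 5)*(b^3 - b^2 - 14*b + 24) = (b - 5)*(b - 3)*(b^2 + 2*b - 8) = (b - 5)*(b - 3)*(b - 2)*(b + 4)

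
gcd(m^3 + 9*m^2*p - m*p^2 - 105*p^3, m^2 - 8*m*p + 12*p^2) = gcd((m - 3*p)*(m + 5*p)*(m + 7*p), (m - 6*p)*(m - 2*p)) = 1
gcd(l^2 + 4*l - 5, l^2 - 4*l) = 1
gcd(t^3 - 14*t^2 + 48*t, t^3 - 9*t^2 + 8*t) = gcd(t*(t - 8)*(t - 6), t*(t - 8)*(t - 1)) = t^2 - 8*t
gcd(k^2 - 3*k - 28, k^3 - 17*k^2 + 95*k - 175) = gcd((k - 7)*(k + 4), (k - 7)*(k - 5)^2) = k - 7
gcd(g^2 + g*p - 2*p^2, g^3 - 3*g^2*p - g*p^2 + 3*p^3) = -g + p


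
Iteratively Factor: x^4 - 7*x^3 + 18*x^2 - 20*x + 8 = (x - 2)*(x^3 - 5*x^2 + 8*x - 4) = (x - 2)^2*(x^2 - 3*x + 2) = (x - 2)^2*(x - 1)*(x - 2)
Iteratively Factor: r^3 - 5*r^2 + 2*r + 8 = (r - 4)*(r^2 - r - 2) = (r - 4)*(r - 2)*(r + 1)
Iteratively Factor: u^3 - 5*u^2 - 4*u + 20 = (u + 2)*(u^2 - 7*u + 10) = (u - 5)*(u + 2)*(u - 2)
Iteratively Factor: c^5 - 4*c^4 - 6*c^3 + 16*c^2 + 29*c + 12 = (c + 1)*(c^4 - 5*c^3 - c^2 + 17*c + 12) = (c + 1)^2*(c^3 - 6*c^2 + 5*c + 12) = (c - 3)*(c + 1)^2*(c^2 - 3*c - 4) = (c - 4)*(c - 3)*(c + 1)^2*(c + 1)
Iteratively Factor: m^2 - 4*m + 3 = (m - 1)*(m - 3)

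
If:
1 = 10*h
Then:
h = 1/10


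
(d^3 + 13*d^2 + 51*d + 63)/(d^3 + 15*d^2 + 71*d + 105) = (d + 3)/(d + 5)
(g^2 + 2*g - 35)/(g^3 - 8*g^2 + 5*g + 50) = (g + 7)/(g^2 - 3*g - 10)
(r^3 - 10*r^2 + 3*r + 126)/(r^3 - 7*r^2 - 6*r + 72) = (r - 7)/(r - 4)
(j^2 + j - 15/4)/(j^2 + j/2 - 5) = (j - 3/2)/(j - 2)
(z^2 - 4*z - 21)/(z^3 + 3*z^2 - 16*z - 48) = (z - 7)/(z^2 - 16)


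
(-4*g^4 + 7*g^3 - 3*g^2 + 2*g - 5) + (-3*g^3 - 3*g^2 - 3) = -4*g^4 + 4*g^3 - 6*g^2 + 2*g - 8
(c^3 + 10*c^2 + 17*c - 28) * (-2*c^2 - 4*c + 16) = -2*c^5 - 24*c^4 - 58*c^3 + 148*c^2 + 384*c - 448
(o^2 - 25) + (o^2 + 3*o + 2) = 2*o^2 + 3*o - 23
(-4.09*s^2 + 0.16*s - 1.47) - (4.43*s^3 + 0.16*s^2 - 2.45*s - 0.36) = -4.43*s^3 - 4.25*s^2 + 2.61*s - 1.11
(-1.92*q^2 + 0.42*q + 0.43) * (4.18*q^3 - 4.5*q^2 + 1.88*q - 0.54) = -8.0256*q^5 + 10.3956*q^4 - 3.7022*q^3 - 0.1086*q^2 + 0.5816*q - 0.2322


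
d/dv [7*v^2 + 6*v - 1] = 14*v + 6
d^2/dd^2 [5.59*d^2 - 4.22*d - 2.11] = 11.1800000000000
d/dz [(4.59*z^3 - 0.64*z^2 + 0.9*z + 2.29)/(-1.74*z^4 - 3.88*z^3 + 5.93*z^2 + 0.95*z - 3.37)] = (7.9866*z^6 - 2.2272*z^5 + 29.4335*z^4 + 31.6434*z^3 - 25.6943*z^2 - 22.8458*z - 5.2085)/(3.0276*z^8 + 13.5024*z^7 - 5.582*z^6 - 49.3228*z^5 + 39.5205*z^4 + 37.4182*z^3 - 39.0657*z^2 - 6.403*z + 11.3569)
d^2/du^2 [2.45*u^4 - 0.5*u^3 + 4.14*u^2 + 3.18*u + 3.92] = 29.4*u^2 - 3.0*u + 8.28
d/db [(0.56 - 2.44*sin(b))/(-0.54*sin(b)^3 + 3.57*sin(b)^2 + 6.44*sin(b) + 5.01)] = (-2.6352*sin(b)^3 + 9.618*sin(b)^2 - 3.9984*sin(b) - 15.8308)*cos(b)/(0.2916*sin(b)^6 - 3.8556*sin(b)^5 + 5.7897*sin(b)^4 + 40.5708*sin(b)^3 + 77.245*sin(b)^2 + 64.5288*sin(b) + 25.1001)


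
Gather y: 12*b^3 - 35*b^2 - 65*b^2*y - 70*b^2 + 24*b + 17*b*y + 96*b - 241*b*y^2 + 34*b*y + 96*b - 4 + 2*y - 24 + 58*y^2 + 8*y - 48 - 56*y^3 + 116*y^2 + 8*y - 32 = 12*b^3 - 105*b^2 + 216*b - 56*y^3 + y^2*(174 - 241*b) + y*(-65*b^2 + 51*b + 18) - 108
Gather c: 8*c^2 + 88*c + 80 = 8*c^2 + 88*c + 80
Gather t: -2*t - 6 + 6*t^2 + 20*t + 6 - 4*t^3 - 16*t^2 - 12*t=-4*t^3 - 10*t^2 + 6*t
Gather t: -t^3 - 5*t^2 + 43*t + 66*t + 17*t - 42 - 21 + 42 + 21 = -t^3 - 5*t^2 + 126*t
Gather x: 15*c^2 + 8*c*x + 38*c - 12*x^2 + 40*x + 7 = 15*c^2 + 38*c - 12*x^2 + x*(8*c + 40) + 7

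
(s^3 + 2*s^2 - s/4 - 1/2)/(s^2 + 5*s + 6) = (s^2 - 1/4)/(s + 3)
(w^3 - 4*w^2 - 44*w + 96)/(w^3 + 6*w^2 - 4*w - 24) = (w - 8)/(w + 2)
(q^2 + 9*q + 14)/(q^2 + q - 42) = (q + 2)/(q - 6)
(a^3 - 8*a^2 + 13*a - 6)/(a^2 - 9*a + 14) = (a^3 - 8*a^2 + 13*a - 6)/(a^2 - 9*a + 14)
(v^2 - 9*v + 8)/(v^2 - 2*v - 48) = (v - 1)/(v + 6)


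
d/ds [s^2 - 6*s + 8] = 2*s - 6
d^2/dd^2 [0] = 0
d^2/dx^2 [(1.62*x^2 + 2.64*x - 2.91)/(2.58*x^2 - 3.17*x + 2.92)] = (61.644456*x^3 - 189.447336*x^2 + 23.466132*x + 61.860282)/(17.173512*x^6 - 63.302364*x^5 + 136.08855*x^4 - 175.144085*x^3 + 154.0227*x^2 - 81.086064*x + 24.897088)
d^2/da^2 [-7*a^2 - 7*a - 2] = -14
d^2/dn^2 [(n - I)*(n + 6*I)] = 2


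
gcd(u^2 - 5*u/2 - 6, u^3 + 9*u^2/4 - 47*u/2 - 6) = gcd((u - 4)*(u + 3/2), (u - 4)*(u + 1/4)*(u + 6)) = u - 4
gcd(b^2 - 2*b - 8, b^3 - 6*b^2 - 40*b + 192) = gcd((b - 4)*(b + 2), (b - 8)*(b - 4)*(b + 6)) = b - 4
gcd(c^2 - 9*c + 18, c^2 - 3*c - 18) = c - 6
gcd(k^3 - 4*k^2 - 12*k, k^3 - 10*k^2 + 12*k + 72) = k^2 - 4*k - 12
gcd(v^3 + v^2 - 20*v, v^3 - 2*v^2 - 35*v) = v^2 + 5*v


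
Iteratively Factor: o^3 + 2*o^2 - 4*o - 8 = (o - 2)*(o^2 + 4*o + 4) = (o - 2)*(o + 2)*(o + 2)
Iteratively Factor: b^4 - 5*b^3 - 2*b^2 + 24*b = (b)*(b^3 - 5*b^2 - 2*b + 24) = b*(b + 2)*(b^2 - 7*b + 12) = b*(b - 4)*(b + 2)*(b - 3)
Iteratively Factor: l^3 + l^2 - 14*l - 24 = (l + 3)*(l^2 - 2*l - 8) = (l + 2)*(l + 3)*(l - 4)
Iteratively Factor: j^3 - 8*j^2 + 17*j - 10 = (j - 1)*(j^2 - 7*j + 10) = (j - 2)*(j - 1)*(j - 5)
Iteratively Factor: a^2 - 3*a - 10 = (a + 2)*(a - 5)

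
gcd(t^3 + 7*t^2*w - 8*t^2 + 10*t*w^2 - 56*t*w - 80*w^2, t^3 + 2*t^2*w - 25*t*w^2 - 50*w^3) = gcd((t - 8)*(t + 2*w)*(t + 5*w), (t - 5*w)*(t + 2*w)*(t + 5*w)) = t^2 + 7*t*w + 10*w^2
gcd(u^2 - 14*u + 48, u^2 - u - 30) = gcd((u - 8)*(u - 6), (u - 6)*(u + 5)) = u - 6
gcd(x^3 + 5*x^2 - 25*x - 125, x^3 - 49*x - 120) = x + 5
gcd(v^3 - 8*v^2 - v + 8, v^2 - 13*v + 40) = v - 8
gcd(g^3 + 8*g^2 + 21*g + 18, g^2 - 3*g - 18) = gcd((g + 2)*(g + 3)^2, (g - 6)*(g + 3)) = g + 3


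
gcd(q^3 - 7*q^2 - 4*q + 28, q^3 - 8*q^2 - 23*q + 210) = q - 7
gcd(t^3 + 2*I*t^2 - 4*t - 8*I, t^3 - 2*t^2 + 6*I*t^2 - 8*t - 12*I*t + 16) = t^2 + t*(-2 + 2*I) - 4*I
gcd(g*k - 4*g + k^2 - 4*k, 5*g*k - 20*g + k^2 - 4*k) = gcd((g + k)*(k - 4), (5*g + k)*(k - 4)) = k - 4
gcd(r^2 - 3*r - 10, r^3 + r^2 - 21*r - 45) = r - 5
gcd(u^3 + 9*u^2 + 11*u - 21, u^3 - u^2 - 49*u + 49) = u^2 + 6*u - 7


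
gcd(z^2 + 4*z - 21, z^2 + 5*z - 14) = z + 7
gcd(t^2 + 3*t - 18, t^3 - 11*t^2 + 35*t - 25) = 1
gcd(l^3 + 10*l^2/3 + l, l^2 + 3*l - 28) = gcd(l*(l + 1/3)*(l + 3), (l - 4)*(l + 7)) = 1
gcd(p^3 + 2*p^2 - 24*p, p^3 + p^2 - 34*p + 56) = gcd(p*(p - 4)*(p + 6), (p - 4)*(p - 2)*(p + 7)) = p - 4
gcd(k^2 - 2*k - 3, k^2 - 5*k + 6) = k - 3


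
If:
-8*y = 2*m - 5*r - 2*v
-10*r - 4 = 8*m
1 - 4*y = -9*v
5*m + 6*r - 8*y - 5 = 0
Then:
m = 98/139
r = -134/139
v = -143/278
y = -1009/1112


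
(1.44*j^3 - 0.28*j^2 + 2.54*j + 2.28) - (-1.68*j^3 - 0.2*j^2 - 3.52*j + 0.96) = 3.12*j^3 - 0.08*j^2 + 6.06*j + 1.32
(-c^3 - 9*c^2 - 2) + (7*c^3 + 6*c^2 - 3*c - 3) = 6*c^3 - 3*c^2 - 3*c - 5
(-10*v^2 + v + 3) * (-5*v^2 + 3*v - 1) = 50*v^4 - 35*v^3 - 2*v^2 + 8*v - 3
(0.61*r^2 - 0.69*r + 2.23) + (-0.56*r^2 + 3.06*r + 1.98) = 0.0499999999999999*r^2 + 2.37*r + 4.21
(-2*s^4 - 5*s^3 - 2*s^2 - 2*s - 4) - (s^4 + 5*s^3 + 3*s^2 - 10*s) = -3*s^4 - 10*s^3 - 5*s^2 + 8*s - 4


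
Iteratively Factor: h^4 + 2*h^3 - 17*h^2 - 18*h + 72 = (h - 2)*(h^3 + 4*h^2 - 9*h - 36) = (h - 2)*(h + 3)*(h^2 + h - 12) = (h - 2)*(h + 3)*(h + 4)*(h - 3)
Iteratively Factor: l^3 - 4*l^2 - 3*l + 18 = (l - 3)*(l^2 - l - 6) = (l - 3)*(l + 2)*(l - 3)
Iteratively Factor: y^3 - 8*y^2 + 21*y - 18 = (y - 3)*(y^2 - 5*y + 6) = (y - 3)^2*(y - 2)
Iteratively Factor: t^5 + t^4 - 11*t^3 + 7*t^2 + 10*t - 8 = (t - 1)*(t^4 + 2*t^3 - 9*t^2 - 2*t + 8) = (t - 1)^2*(t^3 + 3*t^2 - 6*t - 8) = (t - 2)*(t - 1)^2*(t^2 + 5*t + 4) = (t - 2)*(t - 1)^2*(t + 4)*(t + 1)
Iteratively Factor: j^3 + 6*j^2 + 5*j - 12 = (j - 1)*(j^2 + 7*j + 12) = (j - 1)*(j + 3)*(j + 4)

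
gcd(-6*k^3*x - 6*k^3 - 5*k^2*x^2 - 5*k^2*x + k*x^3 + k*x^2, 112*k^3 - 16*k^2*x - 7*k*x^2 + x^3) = 1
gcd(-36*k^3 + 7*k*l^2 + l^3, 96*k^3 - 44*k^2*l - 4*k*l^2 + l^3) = 12*k^2 - 4*k*l - l^2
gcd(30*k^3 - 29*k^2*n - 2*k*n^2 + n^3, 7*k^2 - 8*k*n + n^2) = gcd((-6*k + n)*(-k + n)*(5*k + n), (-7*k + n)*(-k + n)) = k - n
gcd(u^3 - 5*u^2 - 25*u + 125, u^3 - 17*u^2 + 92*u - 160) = u - 5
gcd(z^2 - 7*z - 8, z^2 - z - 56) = z - 8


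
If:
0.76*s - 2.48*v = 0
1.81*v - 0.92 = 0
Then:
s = 1.66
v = 0.51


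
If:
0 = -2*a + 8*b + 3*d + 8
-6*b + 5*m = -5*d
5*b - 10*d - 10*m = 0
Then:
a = 4 - 3*m/2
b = 0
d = -m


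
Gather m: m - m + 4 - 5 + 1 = 0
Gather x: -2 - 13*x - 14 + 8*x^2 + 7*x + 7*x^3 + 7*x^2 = 7*x^3 + 15*x^2 - 6*x - 16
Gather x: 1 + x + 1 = x + 2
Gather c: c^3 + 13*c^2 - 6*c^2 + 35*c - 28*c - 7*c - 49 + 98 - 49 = c^3 + 7*c^2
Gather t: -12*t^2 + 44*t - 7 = -12*t^2 + 44*t - 7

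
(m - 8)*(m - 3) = m^2 - 11*m + 24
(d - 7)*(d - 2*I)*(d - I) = d^3 - 7*d^2 - 3*I*d^2 - 2*d + 21*I*d + 14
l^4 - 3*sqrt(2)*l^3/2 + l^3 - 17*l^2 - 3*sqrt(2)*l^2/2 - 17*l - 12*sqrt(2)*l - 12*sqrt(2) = (l + 1)*(l - 4*sqrt(2))*(l + sqrt(2))*(l + 3*sqrt(2)/2)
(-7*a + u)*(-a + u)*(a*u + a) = 7*a^3*u + 7*a^3 - 8*a^2*u^2 - 8*a^2*u + a*u^3 + a*u^2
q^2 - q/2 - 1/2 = (q - 1)*(q + 1/2)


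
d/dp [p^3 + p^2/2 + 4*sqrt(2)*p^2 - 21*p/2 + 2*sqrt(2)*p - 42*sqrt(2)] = 3*p^2 + p + 8*sqrt(2)*p - 21/2 + 2*sqrt(2)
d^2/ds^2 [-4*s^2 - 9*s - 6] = -8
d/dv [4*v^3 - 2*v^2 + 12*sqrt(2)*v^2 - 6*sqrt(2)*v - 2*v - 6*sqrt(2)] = 12*v^2 - 4*v + 24*sqrt(2)*v - 6*sqrt(2) - 2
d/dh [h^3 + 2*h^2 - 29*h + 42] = 3*h^2 + 4*h - 29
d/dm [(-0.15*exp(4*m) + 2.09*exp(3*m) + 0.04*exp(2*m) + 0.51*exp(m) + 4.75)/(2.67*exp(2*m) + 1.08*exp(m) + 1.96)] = (-0.801*exp(5*m) + 5.0943*exp(4*m) + 3.3384*exp(3*m) + 10.9707*exp(2*m) - 25.2082*exp(m) - 4.1304)*exp(m)/(7.1289*exp(4*m) + 5.7672*exp(3*m) + 11.6328*exp(2*m) + 4.2336*exp(m) + 3.8416)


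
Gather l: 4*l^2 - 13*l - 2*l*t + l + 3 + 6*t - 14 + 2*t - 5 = 4*l^2 + l*(-2*t - 12) + 8*t - 16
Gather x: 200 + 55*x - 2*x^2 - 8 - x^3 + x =-x^3 - 2*x^2 + 56*x + 192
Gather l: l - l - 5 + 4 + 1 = 0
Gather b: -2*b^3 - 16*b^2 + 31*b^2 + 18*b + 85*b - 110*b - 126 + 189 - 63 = -2*b^3 + 15*b^2 - 7*b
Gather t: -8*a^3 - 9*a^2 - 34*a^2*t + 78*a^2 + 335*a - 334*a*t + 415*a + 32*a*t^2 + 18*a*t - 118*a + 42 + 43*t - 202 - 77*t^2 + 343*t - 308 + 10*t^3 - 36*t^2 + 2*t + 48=-8*a^3 + 69*a^2 + 632*a + 10*t^3 + t^2*(32*a - 113) + t*(-34*a^2 - 316*a + 388) - 420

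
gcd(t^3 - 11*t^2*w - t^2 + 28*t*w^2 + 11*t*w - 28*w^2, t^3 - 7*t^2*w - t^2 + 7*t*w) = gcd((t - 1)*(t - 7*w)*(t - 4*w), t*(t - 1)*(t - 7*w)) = t^2 - 7*t*w - t + 7*w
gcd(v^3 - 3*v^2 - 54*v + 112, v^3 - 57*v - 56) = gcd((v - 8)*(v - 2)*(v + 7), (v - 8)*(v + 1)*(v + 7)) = v^2 - v - 56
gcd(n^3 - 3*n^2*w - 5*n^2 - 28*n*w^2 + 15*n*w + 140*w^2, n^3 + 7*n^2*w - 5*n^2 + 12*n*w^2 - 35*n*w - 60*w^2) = n^2 + 4*n*w - 5*n - 20*w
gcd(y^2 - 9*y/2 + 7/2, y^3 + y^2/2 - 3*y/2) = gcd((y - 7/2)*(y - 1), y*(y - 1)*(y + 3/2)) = y - 1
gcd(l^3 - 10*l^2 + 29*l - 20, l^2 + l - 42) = 1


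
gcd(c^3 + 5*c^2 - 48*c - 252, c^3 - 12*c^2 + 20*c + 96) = 1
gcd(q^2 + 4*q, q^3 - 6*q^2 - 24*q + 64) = q + 4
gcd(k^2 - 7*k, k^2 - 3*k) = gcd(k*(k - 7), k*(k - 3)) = k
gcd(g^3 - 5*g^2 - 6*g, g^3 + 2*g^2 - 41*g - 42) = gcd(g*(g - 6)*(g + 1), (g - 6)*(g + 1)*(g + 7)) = g^2 - 5*g - 6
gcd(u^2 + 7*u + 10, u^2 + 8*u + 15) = u + 5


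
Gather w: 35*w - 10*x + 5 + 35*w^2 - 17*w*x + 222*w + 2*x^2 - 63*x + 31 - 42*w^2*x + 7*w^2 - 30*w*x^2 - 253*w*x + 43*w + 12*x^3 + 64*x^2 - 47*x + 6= w^2*(42 - 42*x) + w*(-30*x^2 - 270*x + 300) + 12*x^3 + 66*x^2 - 120*x + 42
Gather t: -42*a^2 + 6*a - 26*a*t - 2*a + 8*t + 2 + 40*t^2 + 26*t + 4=-42*a^2 + 4*a + 40*t^2 + t*(34 - 26*a) + 6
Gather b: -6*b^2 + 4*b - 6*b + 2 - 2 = -6*b^2 - 2*b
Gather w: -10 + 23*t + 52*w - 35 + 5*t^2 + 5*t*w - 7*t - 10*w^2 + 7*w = 5*t^2 + 16*t - 10*w^2 + w*(5*t + 59) - 45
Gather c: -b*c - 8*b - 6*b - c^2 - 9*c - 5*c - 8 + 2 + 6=-14*b - c^2 + c*(-b - 14)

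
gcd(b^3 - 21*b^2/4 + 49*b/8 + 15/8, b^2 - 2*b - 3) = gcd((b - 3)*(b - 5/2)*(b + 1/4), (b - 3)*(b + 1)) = b - 3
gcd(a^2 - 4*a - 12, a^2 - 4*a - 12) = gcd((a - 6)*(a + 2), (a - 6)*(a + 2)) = a^2 - 4*a - 12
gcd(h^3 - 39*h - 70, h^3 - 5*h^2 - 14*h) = h^2 - 5*h - 14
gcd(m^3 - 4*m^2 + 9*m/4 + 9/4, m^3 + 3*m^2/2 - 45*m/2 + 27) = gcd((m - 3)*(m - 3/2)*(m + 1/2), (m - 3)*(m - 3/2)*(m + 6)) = m^2 - 9*m/2 + 9/2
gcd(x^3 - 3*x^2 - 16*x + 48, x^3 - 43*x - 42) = 1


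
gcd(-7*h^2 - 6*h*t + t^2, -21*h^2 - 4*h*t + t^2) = -7*h + t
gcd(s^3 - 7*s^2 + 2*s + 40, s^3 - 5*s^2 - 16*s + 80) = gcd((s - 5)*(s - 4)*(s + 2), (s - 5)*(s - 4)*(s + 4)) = s^2 - 9*s + 20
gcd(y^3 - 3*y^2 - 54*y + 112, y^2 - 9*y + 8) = y - 8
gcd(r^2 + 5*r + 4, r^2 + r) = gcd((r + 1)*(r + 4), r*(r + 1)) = r + 1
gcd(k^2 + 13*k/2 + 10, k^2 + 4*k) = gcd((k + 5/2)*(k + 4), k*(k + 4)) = k + 4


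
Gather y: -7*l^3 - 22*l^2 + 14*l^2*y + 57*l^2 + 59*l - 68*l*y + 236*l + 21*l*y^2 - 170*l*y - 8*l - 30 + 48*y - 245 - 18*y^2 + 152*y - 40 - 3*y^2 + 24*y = -7*l^3 + 35*l^2 + 287*l + y^2*(21*l - 21) + y*(14*l^2 - 238*l + 224) - 315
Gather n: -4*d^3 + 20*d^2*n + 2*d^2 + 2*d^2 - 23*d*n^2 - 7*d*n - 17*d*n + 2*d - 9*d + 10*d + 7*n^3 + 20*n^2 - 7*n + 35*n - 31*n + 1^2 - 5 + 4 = -4*d^3 + 4*d^2 + 3*d + 7*n^3 + n^2*(20 - 23*d) + n*(20*d^2 - 24*d - 3)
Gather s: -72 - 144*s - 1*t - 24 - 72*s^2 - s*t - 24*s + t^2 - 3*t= -72*s^2 + s*(-t - 168) + t^2 - 4*t - 96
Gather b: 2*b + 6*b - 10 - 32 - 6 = 8*b - 48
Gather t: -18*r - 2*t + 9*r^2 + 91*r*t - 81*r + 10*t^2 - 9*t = 9*r^2 - 99*r + 10*t^2 + t*(91*r - 11)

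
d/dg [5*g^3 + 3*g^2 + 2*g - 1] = 15*g^2 + 6*g + 2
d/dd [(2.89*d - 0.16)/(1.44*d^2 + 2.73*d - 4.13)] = (-4.1616*d^2 + 0.4608*d - 11.4989)/(2.0736*d^4 + 7.8624*d^3 - 4.4415*d^2 - 22.5498*d + 17.0569)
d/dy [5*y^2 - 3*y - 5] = 10*y - 3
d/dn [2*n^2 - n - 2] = 4*n - 1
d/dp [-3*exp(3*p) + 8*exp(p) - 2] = (8 - 9*exp(2*p))*exp(p)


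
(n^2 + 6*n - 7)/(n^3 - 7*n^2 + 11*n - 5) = (n + 7)/(n^2 - 6*n + 5)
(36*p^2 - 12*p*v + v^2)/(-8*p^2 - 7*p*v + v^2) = (-36*p^2 + 12*p*v - v^2)/(8*p^2 + 7*p*v - v^2)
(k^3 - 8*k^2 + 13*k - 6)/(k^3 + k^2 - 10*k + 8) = (k^2 - 7*k + 6)/(k^2 + 2*k - 8)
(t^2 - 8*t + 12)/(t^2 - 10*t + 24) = (t - 2)/(t - 4)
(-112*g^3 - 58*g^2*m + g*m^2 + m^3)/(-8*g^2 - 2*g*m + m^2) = (56*g^2 + g*m - m^2)/(4*g - m)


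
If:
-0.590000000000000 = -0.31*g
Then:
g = 1.90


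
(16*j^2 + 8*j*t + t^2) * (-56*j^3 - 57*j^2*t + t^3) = -896*j^5 - 1360*j^4*t - 512*j^3*t^2 - 41*j^2*t^3 + 8*j*t^4 + t^5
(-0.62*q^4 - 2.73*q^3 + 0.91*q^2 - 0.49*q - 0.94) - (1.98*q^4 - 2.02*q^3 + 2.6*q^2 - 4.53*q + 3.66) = -2.6*q^4 - 0.71*q^3 - 1.69*q^2 + 4.04*q - 4.6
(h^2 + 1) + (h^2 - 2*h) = 2*h^2 - 2*h + 1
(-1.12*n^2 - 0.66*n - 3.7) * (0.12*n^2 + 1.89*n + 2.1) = -0.1344*n^4 - 2.196*n^3 - 4.0434*n^2 - 8.379*n - 7.77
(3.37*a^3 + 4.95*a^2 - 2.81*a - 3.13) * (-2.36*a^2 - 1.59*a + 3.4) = -7.9532*a^5 - 17.0403*a^4 + 10.2191*a^3 + 28.6847*a^2 - 4.5773*a - 10.642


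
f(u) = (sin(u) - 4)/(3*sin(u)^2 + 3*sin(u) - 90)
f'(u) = (-6*sin(u)*cos(u) - 3*cos(u))*(sin(u) - 4)/(3*sin(u)^2 + 3*sin(u) - 90)^2 + cos(u)/(3*sin(u)^2 + 3*sin(u) - 90) = (8*sin(u) + cos(u)^2 - 27)*cos(u)/(3*(sin(u)^2 + sin(u) - 30)^2)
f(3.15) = 0.04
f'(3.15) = 0.01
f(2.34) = 0.04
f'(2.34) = 0.01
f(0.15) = 0.04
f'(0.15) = -0.01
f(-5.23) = 0.04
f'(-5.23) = -0.00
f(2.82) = 0.04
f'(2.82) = 0.01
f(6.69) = 0.04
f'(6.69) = -0.01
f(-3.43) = 0.04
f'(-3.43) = 0.01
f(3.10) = 0.04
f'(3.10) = 0.01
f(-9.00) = 0.05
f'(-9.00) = 0.01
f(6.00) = 0.05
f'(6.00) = -0.00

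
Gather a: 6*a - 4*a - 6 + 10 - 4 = 2*a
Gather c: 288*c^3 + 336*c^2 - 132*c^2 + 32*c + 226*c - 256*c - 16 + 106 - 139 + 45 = 288*c^3 + 204*c^2 + 2*c - 4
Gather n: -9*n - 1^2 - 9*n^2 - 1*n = -9*n^2 - 10*n - 1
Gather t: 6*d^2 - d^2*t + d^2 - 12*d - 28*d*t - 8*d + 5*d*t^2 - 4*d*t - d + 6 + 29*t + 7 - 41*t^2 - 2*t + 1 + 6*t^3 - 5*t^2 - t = 7*d^2 - 21*d + 6*t^3 + t^2*(5*d - 46) + t*(-d^2 - 32*d + 26) + 14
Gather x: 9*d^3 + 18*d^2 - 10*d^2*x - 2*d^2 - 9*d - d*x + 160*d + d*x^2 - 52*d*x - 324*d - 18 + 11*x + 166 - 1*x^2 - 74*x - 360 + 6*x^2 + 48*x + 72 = 9*d^3 + 16*d^2 - 173*d + x^2*(d + 5) + x*(-10*d^2 - 53*d - 15) - 140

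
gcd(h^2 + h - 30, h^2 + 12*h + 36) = h + 6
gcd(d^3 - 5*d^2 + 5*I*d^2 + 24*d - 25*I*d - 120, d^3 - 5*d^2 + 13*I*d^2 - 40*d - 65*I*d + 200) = d^2 + d*(-5 + 8*I) - 40*I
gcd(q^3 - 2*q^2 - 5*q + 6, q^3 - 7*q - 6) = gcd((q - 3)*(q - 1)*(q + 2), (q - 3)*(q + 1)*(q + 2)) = q^2 - q - 6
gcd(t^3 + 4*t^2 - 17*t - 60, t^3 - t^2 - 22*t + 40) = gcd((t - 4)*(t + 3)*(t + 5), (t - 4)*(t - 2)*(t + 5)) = t^2 + t - 20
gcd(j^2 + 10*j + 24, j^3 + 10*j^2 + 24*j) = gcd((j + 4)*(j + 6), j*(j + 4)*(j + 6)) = j^2 + 10*j + 24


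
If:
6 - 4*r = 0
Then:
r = 3/2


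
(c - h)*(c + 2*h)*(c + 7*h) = c^3 + 8*c^2*h + 5*c*h^2 - 14*h^3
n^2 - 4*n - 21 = (n - 7)*(n + 3)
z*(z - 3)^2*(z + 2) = z^4 - 4*z^3 - 3*z^2 + 18*z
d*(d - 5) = d^2 - 5*d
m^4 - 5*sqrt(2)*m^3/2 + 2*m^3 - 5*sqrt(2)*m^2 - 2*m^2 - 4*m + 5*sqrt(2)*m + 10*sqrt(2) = (m + 2)*(m - 5*sqrt(2)/2)*(m - sqrt(2))*(m + sqrt(2))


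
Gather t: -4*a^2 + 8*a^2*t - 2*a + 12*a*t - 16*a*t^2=-4*a^2 - 16*a*t^2 - 2*a + t*(8*a^2 + 12*a)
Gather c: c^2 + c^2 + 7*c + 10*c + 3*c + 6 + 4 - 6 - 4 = 2*c^2 + 20*c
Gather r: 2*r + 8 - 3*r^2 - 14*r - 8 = -3*r^2 - 12*r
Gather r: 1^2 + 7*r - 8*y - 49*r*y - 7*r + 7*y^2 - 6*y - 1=-49*r*y + 7*y^2 - 14*y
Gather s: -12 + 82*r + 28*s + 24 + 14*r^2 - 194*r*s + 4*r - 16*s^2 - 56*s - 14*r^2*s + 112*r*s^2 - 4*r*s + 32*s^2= 14*r^2 + 86*r + s^2*(112*r + 16) + s*(-14*r^2 - 198*r - 28) + 12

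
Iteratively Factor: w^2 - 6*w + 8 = (w - 4)*(w - 2)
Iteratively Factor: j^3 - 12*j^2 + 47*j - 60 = (j - 3)*(j^2 - 9*j + 20) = (j - 5)*(j - 3)*(j - 4)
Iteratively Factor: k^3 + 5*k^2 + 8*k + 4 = (k + 2)*(k^2 + 3*k + 2) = (k + 2)^2*(k + 1)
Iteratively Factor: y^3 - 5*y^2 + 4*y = (y)*(y^2 - 5*y + 4) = y*(y - 1)*(y - 4)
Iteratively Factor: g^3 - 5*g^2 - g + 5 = (g - 1)*(g^2 - 4*g - 5) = (g - 1)*(g + 1)*(g - 5)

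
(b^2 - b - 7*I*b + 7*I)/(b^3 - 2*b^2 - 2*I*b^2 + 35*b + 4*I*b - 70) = (b - 1)/(b^2 + b*(-2 + 5*I) - 10*I)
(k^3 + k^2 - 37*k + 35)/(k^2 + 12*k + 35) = (k^2 - 6*k + 5)/(k + 5)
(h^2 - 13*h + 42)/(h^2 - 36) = (h - 7)/(h + 6)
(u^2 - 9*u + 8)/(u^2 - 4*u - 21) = (-u^2 + 9*u - 8)/(-u^2 + 4*u + 21)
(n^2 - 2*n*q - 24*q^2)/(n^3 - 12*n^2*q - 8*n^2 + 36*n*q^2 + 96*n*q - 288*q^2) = (-n - 4*q)/(-n^2 + 6*n*q + 8*n - 48*q)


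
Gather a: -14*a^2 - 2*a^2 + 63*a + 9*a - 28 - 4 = -16*a^2 + 72*a - 32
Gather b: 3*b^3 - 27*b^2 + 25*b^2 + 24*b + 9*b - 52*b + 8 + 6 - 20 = 3*b^3 - 2*b^2 - 19*b - 6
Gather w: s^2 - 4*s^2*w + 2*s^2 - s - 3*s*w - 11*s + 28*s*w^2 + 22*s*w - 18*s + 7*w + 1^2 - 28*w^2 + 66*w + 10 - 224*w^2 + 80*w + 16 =3*s^2 - 30*s + w^2*(28*s - 252) + w*(-4*s^2 + 19*s + 153) + 27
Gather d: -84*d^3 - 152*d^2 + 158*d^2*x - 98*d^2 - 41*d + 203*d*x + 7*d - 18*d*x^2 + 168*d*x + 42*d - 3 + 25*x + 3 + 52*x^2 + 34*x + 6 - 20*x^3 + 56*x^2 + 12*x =-84*d^3 + d^2*(158*x - 250) + d*(-18*x^2 + 371*x + 8) - 20*x^3 + 108*x^2 + 71*x + 6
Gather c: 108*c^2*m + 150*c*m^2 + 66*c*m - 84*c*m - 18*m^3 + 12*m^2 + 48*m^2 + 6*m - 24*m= 108*c^2*m + c*(150*m^2 - 18*m) - 18*m^3 + 60*m^2 - 18*m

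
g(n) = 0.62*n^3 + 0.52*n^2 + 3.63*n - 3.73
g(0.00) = -3.73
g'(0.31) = 4.13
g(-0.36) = -5.00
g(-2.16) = -15.39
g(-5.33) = -102.19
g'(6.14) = 80.14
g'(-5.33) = 50.93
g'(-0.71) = 3.83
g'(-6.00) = 64.35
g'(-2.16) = 10.06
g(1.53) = 5.26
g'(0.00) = 3.63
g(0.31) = -2.54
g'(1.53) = 9.58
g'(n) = 1.86*n^2 + 1.04*n + 3.63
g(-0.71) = -6.27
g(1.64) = 6.36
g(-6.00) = -140.71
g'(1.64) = 10.34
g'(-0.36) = 3.50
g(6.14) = 181.68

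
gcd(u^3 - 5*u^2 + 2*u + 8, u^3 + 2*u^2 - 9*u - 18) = 1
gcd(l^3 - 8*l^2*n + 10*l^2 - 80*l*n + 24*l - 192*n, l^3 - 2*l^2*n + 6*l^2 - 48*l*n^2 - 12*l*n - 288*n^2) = l^2 - 8*l*n + 6*l - 48*n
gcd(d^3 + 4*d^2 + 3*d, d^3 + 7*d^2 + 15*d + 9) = d^2 + 4*d + 3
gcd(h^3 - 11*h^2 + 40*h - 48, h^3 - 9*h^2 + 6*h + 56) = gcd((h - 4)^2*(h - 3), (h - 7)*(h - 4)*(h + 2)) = h - 4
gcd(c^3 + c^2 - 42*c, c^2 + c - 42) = c^2 + c - 42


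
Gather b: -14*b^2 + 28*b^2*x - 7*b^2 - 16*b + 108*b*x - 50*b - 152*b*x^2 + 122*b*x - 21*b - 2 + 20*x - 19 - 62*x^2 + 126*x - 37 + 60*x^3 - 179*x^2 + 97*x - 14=b^2*(28*x - 21) + b*(-152*x^2 + 230*x - 87) + 60*x^3 - 241*x^2 + 243*x - 72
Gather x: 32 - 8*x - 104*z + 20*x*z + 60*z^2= x*(20*z - 8) + 60*z^2 - 104*z + 32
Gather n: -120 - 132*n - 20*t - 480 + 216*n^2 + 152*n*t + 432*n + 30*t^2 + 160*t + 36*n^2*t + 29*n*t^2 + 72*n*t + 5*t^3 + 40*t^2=n^2*(36*t + 216) + n*(29*t^2 + 224*t + 300) + 5*t^3 + 70*t^2 + 140*t - 600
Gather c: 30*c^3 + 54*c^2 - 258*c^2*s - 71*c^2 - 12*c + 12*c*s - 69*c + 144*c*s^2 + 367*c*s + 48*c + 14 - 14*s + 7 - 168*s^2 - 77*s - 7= 30*c^3 + c^2*(-258*s - 17) + c*(144*s^2 + 379*s - 33) - 168*s^2 - 91*s + 14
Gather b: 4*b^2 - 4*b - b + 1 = 4*b^2 - 5*b + 1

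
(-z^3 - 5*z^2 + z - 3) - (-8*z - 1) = -z^3 - 5*z^2 + 9*z - 2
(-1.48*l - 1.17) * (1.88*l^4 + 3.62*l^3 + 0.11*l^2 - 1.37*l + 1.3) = -2.7824*l^5 - 7.5572*l^4 - 4.3982*l^3 + 1.8989*l^2 - 0.3211*l - 1.521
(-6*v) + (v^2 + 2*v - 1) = v^2 - 4*v - 1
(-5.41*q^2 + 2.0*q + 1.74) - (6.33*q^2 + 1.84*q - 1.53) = -11.74*q^2 + 0.16*q + 3.27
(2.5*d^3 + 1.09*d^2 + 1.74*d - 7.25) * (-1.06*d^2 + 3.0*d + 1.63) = -2.65*d^5 + 6.3446*d^4 + 5.5006*d^3 + 14.6817*d^2 - 18.9138*d - 11.8175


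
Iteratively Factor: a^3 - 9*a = (a + 3)*(a^2 - 3*a) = (a - 3)*(a + 3)*(a)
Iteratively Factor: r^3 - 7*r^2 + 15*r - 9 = (r - 3)*(r^2 - 4*r + 3) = (r - 3)*(r - 1)*(r - 3)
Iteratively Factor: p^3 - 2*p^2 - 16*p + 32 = (p - 2)*(p^2 - 16) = (p - 4)*(p - 2)*(p + 4)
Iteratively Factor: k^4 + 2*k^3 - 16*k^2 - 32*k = (k + 2)*(k^3 - 16*k) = (k + 2)*(k + 4)*(k^2 - 4*k) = (k - 4)*(k + 2)*(k + 4)*(k)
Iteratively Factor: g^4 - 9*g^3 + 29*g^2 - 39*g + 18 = (g - 3)*(g^3 - 6*g^2 + 11*g - 6) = (g - 3)^2*(g^2 - 3*g + 2) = (g - 3)^2*(g - 2)*(g - 1)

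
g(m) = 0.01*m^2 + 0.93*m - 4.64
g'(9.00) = 1.11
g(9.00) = 4.54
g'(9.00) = 1.11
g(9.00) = 4.54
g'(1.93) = 0.97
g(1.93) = -2.81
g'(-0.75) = 0.92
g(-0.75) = -5.33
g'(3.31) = 1.00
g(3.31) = -1.45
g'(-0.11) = 0.93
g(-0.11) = -4.74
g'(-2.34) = 0.88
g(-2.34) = -6.76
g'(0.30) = 0.94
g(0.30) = -4.36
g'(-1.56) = 0.90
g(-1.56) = -6.07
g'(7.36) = 1.08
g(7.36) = 2.75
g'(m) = 0.02*m + 0.93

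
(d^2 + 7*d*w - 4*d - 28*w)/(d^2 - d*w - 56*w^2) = (4 - d)/(-d + 8*w)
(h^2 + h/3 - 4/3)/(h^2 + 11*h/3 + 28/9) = 3*(h - 1)/(3*h + 7)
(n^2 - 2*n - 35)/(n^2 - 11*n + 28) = (n + 5)/(n - 4)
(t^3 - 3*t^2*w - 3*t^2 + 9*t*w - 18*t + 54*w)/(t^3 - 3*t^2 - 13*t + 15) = (t^2 - 3*t*w - 6*t + 18*w)/(t^2 - 6*t + 5)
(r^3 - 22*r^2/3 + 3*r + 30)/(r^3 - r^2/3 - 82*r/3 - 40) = (r - 3)/(r + 4)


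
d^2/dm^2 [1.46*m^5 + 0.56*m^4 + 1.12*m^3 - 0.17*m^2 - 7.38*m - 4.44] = 29.2*m^3 + 6.72*m^2 + 6.72*m - 0.34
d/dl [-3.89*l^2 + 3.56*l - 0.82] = 3.56 - 7.78*l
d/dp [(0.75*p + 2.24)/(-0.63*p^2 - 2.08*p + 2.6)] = (0.4725*p^2 + 2.8224*p + 6.6092)/(0.3969*p^4 + 2.6208*p^3 + 1.0504*p^2 - 10.816*p + 6.76)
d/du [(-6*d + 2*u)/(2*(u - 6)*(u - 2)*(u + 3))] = (9*d*u^2 - 30*d*u - 36*d - 2*u^3 + 5*u^2 + 36)/(u^6 - 10*u^5 + u^4 + 192*u^3 - 216*u^2 - 864*u + 1296)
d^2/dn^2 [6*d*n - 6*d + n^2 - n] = 2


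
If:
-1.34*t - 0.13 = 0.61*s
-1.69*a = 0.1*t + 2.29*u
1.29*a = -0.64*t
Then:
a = -1.53852613898803*u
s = -6.81223433364425*u - 0.213114754098361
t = 3.10109174889775*u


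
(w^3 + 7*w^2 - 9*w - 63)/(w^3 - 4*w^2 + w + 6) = (w^2 + 10*w + 21)/(w^2 - w - 2)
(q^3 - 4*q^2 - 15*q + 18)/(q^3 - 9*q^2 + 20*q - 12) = (q + 3)/(q - 2)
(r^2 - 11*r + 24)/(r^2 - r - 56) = (r - 3)/(r + 7)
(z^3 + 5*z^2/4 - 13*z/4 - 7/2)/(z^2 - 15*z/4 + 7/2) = (z^2 + 3*z + 2)/(z - 2)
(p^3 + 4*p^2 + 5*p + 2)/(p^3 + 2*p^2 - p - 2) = (p + 1)/(p - 1)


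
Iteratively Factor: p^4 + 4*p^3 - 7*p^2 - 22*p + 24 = (p + 4)*(p^3 - 7*p + 6) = (p - 1)*(p + 4)*(p^2 + p - 6) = (p - 2)*(p - 1)*(p + 4)*(p + 3)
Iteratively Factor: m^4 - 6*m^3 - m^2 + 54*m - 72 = (m - 3)*(m^3 - 3*m^2 - 10*m + 24) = (m - 3)*(m - 2)*(m^2 - m - 12) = (m - 4)*(m - 3)*(m - 2)*(m + 3)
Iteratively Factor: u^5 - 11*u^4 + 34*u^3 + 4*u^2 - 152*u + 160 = (u - 2)*(u^4 - 9*u^3 + 16*u^2 + 36*u - 80) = (u - 2)^2*(u^3 - 7*u^2 + 2*u + 40) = (u - 5)*(u - 2)^2*(u^2 - 2*u - 8) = (u - 5)*(u - 4)*(u - 2)^2*(u + 2)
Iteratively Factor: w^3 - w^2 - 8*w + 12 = (w - 2)*(w^2 + w - 6) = (w - 2)*(w + 3)*(w - 2)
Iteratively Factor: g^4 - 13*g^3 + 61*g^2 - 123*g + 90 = (g - 5)*(g^3 - 8*g^2 + 21*g - 18) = (g - 5)*(g - 3)*(g^2 - 5*g + 6) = (g - 5)*(g - 3)*(g - 2)*(g - 3)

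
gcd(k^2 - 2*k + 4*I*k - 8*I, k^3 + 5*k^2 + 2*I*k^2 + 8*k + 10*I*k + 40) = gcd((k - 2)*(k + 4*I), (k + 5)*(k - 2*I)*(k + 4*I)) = k + 4*I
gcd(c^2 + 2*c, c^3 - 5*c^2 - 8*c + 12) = c + 2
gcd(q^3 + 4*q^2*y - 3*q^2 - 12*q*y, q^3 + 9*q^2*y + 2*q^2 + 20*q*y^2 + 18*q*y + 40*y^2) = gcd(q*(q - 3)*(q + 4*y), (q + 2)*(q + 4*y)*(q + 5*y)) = q + 4*y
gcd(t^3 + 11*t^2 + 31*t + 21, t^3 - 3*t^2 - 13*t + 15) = t + 3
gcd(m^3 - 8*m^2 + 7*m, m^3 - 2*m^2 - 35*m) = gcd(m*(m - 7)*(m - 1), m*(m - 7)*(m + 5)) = m^2 - 7*m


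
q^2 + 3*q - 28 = (q - 4)*(q + 7)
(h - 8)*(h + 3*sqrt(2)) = h^2 - 8*h + 3*sqrt(2)*h - 24*sqrt(2)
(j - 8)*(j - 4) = j^2 - 12*j + 32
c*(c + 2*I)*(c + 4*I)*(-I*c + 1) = -I*c^4 + 7*c^3 + 14*I*c^2 - 8*c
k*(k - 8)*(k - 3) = k^3 - 11*k^2 + 24*k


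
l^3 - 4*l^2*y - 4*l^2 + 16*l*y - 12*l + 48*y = (l - 6)*(l + 2)*(l - 4*y)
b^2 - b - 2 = (b - 2)*(b + 1)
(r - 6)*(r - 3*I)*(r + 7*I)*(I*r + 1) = I*r^4 - 3*r^3 - 6*I*r^3 + 18*r^2 + 25*I*r^2 + 21*r - 150*I*r - 126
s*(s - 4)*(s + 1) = s^3 - 3*s^2 - 4*s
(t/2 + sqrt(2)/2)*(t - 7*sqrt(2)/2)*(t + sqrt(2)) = t^3/2 - 3*sqrt(2)*t^2/4 - 6*t - 7*sqrt(2)/2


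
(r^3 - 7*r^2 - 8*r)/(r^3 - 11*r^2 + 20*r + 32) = r/(r - 4)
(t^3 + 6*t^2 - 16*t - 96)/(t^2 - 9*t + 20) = (t^2 + 10*t + 24)/(t - 5)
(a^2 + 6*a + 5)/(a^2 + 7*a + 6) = (a + 5)/(a + 6)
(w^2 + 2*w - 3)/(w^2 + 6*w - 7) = (w + 3)/(w + 7)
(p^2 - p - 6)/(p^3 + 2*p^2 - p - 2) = (p - 3)/(p^2 - 1)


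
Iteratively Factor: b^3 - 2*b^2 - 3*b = (b - 3)*(b^2 + b) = (b - 3)*(b + 1)*(b)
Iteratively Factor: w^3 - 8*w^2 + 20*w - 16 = (w - 2)*(w^2 - 6*w + 8) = (w - 4)*(w - 2)*(w - 2)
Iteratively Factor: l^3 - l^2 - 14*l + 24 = (l - 2)*(l^2 + l - 12) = (l - 3)*(l - 2)*(l + 4)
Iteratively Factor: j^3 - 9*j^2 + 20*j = (j - 4)*(j^2 - 5*j) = (j - 5)*(j - 4)*(j)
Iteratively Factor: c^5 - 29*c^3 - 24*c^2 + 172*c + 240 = (c + 2)*(c^4 - 2*c^3 - 25*c^2 + 26*c + 120) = (c + 2)*(c + 4)*(c^3 - 6*c^2 - c + 30) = (c + 2)^2*(c + 4)*(c^2 - 8*c + 15) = (c - 5)*(c + 2)^2*(c + 4)*(c - 3)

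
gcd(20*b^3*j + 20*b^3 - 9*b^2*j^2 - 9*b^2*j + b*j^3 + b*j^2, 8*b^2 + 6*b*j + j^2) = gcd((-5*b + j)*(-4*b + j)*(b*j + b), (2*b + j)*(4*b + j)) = 1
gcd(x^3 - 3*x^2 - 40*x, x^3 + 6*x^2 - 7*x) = x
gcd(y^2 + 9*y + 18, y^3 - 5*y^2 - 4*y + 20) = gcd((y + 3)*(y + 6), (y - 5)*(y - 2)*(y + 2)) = 1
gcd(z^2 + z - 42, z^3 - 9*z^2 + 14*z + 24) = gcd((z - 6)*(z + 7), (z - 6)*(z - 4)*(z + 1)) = z - 6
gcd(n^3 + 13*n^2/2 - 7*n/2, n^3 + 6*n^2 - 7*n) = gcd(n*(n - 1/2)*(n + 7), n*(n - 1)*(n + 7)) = n^2 + 7*n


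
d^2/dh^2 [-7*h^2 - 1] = -14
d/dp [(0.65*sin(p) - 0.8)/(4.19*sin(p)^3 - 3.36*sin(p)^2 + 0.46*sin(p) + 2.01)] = (-5.447*sin(p)^3 + 12.24*sin(p)^2 - 5.376*sin(p) + 1.6745)*cos(p)/(17.5561*sin(p)^6 - 28.1568*sin(p)^5 + 15.1444*sin(p)^4 + 13.7526*sin(p)^3 - 13.2956*sin(p)^2 + 1.8492*sin(p) + 4.0401)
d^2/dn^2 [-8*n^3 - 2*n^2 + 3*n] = -48*n - 4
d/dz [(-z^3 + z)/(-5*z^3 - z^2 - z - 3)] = (z^4 + 12*z^3 + 10*z^2 - 3)/(25*z^6 + 10*z^5 + 11*z^4 + 32*z^3 + 7*z^2 + 6*z + 9)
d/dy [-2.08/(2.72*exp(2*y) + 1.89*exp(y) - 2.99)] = (11.3152*exp(y) + 3.9312)*exp(y)/(2.72*exp(2*y) + 1.89*exp(y) - 2.99)^2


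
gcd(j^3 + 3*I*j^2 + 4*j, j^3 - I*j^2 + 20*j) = j^2 + 4*I*j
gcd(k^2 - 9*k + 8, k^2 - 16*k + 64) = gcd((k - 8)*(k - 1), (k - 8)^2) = k - 8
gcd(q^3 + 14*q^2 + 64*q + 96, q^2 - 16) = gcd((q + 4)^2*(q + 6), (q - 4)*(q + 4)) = q + 4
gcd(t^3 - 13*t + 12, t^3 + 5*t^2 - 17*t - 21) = t - 3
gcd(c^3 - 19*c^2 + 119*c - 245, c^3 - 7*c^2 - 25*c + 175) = c^2 - 12*c + 35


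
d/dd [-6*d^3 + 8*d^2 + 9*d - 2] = -18*d^2 + 16*d + 9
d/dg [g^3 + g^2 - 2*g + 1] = 3*g^2 + 2*g - 2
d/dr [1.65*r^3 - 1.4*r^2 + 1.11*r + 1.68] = 4.95*r^2 - 2.8*r + 1.11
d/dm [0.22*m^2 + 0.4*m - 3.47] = 0.44*m + 0.4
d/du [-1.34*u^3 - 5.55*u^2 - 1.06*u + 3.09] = -4.02*u^2 - 11.1*u - 1.06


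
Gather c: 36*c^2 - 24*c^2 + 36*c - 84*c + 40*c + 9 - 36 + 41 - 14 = 12*c^2 - 8*c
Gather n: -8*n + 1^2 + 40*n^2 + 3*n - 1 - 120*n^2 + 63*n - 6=-80*n^2 + 58*n - 6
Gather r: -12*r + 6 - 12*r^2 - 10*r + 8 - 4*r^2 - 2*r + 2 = -16*r^2 - 24*r + 16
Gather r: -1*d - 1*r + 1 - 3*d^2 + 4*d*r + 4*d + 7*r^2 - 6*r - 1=-3*d^2 + 3*d + 7*r^2 + r*(4*d - 7)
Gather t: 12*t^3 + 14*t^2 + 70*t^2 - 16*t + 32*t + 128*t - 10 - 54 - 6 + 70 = 12*t^3 + 84*t^2 + 144*t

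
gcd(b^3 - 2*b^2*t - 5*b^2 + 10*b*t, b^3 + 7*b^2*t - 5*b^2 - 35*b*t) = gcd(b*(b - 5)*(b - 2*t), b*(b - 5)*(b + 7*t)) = b^2 - 5*b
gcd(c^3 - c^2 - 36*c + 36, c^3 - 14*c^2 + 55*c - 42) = c^2 - 7*c + 6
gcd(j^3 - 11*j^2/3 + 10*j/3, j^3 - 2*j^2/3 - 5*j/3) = j^2 - 5*j/3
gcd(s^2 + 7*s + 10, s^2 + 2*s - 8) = 1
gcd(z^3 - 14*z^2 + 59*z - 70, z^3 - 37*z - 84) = z - 7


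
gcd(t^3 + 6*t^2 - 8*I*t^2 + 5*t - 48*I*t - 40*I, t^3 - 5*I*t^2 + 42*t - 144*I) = t - 8*I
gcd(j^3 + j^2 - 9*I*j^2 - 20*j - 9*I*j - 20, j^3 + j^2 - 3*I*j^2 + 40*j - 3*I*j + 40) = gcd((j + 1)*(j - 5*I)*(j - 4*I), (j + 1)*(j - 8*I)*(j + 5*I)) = j + 1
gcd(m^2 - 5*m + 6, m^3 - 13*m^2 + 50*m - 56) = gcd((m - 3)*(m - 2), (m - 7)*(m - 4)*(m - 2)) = m - 2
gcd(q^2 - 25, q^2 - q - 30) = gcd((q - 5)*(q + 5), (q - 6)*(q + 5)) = q + 5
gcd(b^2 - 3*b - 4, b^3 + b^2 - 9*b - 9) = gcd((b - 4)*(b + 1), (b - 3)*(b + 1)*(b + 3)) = b + 1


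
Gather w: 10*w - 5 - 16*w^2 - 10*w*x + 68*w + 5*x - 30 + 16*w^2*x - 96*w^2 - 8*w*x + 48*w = w^2*(16*x - 112) + w*(126 - 18*x) + 5*x - 35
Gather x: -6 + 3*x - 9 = 3*x - 15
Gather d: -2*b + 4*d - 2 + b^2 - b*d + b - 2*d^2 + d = b^2 - b - 2*d^2 + d*(5 - b) - 2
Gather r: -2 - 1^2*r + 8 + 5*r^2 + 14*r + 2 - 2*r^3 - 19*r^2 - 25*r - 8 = -2*r^3 - 14*r^2 - 12*r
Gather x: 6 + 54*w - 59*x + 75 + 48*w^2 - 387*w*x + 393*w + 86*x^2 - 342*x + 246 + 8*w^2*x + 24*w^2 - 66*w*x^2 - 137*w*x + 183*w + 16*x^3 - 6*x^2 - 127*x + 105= 72*w^2 + 630*w + 16*x^3 + x^2*(80 - 66*w) + x*(8*w^2 - 524*w - 528) + 432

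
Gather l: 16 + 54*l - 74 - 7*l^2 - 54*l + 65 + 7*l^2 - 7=0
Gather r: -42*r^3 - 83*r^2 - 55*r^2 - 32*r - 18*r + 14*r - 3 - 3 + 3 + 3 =-42*r^3 - 138*r^2 - 36*r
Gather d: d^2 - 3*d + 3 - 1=d^2 - 3*d + 2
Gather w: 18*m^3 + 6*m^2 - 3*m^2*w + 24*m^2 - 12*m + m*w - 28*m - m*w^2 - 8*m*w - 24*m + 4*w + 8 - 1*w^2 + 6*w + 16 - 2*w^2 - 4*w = 18*m^3 + 30*m^2 - 64*m + w^2*(-m - 3) + w*(-3*m^2 - 7*m + 6) + 24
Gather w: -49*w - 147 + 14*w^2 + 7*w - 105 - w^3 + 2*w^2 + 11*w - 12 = -w^3 + 16*w^2 - 31*w - 264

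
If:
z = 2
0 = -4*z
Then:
No Solution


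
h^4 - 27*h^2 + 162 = (h - 3)*(h + 3)*(h - 3*sqrt(2))*(h + 3*sqrt(2))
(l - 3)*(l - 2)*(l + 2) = l^3 - 3*l^2 - 4*l + 12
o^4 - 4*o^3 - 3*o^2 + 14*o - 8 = (o - 4)*(o - 1)^2*(o + 2)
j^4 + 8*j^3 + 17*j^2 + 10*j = j*(j + 1)*(j + 2)*(j + 5)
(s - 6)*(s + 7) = s^2 + s - 42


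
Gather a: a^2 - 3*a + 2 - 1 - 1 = a^2 - 3*a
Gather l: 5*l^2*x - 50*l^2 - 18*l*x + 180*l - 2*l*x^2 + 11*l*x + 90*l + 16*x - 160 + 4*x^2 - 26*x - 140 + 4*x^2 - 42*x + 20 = l^2*(5*x - 50) + l*(-2*x^2 - 7*x + 270) + 8*x^2 - 52*x - 280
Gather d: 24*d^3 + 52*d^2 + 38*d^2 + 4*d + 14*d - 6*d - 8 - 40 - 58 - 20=24*d^3 + 90*d^2 + 12*d - 126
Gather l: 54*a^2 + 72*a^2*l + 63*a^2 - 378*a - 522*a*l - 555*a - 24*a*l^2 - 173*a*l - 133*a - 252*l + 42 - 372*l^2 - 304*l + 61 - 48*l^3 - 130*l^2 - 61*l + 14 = 117*a^2 - 1066*a - 48*l^3 + l^2*(-24*a - 502) + l*(72*a^2 - 695*a - 617) + 117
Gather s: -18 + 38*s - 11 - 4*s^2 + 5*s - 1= -4*s^2 + 43*s - 30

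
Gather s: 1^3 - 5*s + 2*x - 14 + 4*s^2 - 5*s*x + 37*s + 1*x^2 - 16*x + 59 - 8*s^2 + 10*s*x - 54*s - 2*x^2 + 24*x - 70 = -4*s^2 + s*(5*x - 22) - x^2 + 10*x - 24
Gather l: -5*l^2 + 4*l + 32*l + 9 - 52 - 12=-5*l^2 + 36*l - 55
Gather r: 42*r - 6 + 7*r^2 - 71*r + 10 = 7*r^2 - 29*r + 4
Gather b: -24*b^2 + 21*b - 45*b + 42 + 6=-24*b^2 - 24*b + 48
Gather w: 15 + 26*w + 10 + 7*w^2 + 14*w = 7*w^2 + 40*w + 25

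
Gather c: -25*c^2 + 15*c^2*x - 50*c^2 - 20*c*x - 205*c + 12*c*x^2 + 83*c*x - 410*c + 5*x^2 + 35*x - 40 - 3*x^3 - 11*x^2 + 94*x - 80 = c^2*(15*x - 75) + c*(12*x^2 + 63*x - 615) - 3*x^3 - 6*x^2 + 129*x - 120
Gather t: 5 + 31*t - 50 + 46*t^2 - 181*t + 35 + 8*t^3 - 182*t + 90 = 8*t^3 + 46*t^2 - 332*t + 80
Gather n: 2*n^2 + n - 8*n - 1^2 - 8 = 2*n^2 - 7*n - 9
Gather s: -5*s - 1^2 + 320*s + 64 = 315*s + 63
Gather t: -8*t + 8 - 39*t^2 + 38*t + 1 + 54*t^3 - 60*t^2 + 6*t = 54*t^3 - 99*t^2 + 36*t + 9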